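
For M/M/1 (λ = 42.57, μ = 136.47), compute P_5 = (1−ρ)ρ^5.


ρ = 42.57/136.47 = 0.3119
P_n = (1−ρ)·ρ^n = (1 − 0.3119)·0.3119^5 = 0.6881·0.002953 = 0.002032

Final: 0.002032


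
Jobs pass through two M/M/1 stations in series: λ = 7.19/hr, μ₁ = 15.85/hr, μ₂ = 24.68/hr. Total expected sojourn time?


Each node sees arrival rate λ = 7.19/hr (tandem ⇒ throughput preserved).
W₁ = 1/(μ₁−λ) = 1/(15.85−7.19) = 0.11547 hr
W₂ = 1/(μ₂−λ) = 1/(24.68−7.19) = 0.05718 hr
W_total = W₁ + W₂ = 0.11547 + 0.05718 = 0.17265 hr

Final: 0.17265 hr


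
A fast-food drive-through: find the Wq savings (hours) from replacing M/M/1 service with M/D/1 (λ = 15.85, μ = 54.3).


ρ = 15.85/54.3 = 0.2919
Wq(M/M/1) = ρ/(μ−λ) = 0.2919/38.45 = 0.007592 hr
Wq(M/D/1) = ρ/(2(μ−λ)) = 0.003796 hr
Savings = 0.007592 − 0.003796 = 0.003796 hr

Final: 0.003796 hr


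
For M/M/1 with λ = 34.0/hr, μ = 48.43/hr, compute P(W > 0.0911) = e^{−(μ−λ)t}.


W ~ Exponential(μ−λ) for M/M/1.
μ − λ = 48.43 − 34.0 = 14.4300
P(W > t) = e^{−(μ−λ)t} = e^{−1.3146} = 0.268589

Final: 0.268589


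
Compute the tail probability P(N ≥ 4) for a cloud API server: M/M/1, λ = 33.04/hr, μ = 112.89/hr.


ρ = 33.04/112.89 = 0.2927
P(N ≥ n) = ρ^n = 0.2927^4 = 0.007337

Final: 0.007337


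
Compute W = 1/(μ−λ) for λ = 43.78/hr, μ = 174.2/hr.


W = 1/(μ−λ) = 1/(174.2 − 43.78) = 1/130.42 = 0.007668 hr

Final: 0.007668 hr


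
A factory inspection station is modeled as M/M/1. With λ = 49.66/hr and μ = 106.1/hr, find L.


ρ = λ/μ = 49.66/106.1 = 0.4680
L = ρ/(1−ρ) = 0.4680/(1 − 0.4680) = 0.4680/0.5320 = 0.8799

Final: 0.8799


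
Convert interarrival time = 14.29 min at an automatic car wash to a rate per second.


λ = 1/(interarrival time) in consistent units.
1 second = 0.0166667 min, so λ = 0.0166667/14.29 = 0.001166 per second

Final: 0.001166 /sec


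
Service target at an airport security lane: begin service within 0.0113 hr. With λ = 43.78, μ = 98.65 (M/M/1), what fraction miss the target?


ρ = 43.78/98.65 = 0.4438
P(Wq > t) = ρ·e^{−(μ−λ)t} = 0.4438·e^{−0.6200}
= 0.4438·0.537928 = 0.238728

Final: 0.238728


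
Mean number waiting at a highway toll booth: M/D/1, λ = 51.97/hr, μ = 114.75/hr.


ρ = 51.97/114.75 = 0.4529
M/D/1: Lq = ρ²/(2(1−ρ)) = 0.2051/(2·0.5471) = 0.18746

Final: 0.18746


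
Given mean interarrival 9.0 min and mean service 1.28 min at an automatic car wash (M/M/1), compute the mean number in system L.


λ = 60/9.0 = 6.6667 /hr
μ = 60/1.28 = 46.8750 /hr
ρ = λ/μ = 6.6667/46.8750 = 0.1422
L = ρ/(1−ρ) = 0.1422/0.8578 = 0.1658

Final: 0.1658


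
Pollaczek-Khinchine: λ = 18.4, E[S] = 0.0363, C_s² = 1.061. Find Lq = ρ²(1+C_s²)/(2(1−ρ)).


ρ = λ·E[S] = 18.4·0.0363 = 0.6679
Lq = ρ²(1+C_s²)/(2(1−ρ)) = 0.4461·(1+1.061)/(2·0.3321)
= 0.4461·2.0610/0.6642 = 1.38438

Final: 1.38438


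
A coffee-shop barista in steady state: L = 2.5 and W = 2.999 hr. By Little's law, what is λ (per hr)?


λ = L/W = 2.5/2.999 = 0.8336 /hr

Final: 0.8336 /hr


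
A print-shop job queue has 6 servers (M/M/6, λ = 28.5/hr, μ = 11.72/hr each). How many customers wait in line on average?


a = λ/μ = 2.4317; ρ = a/6 = 0.4053
P₀ = 0.087462
Lq = P₀·a^c·ρ / (c!·(1−ρ)²) = 0.087462·206.77760·0.4053/(720·0.35368)
= 0.02878

Final: 0.02878


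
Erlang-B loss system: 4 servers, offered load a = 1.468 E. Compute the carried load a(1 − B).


B(4,1.468) = 0.045357 (Erlang-B)
Carried load = a(1 − B) = 1.468·(1 − 0.045357) = 1.468·0.954643 = 1.4014 E

Final: 1.4014 Erlangs


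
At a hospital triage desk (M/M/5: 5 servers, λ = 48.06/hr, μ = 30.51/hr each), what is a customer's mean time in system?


a = 1.5752; ρ = 0.3150; P₀ = 0.206532
Lq = P₀·a^c·ρ/(c!(1−ρ)²) = 0.01121
Wq = Lq/λ = 0.01121/48.06 = 0.0002332 hr
W = Wq + 1/μ = 0.0002332 + 0.03278 = 0.03301 hr

Final: 0.03301 hr


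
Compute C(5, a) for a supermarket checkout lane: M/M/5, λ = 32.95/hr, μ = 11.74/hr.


a = λ/μ = 2.8066; ρ = a/5 = 0.5613
P₀ = 0.057724 (from M/M/c formula)
C(c,a) = [a^c/(c!(1−ρ))]·P₀ = [174.15527/(120·0.4387)]·0.057724
= 3.30839·0.057724 = 0.190972

Final: 0.190972


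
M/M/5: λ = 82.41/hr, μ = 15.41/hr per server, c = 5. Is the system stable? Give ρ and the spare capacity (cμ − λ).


Total capacity cμ = 5·15.41 = 77.05/hr
ρ = λ/(cμ) = 82.41/77.05 = 1.0696
Stable ⇔ ρ < 1: NO
Spare capacity = cμ − λ = 77.05 − 82.41 = -5.36/hr

Final: ρ = 1.0696; unstable; margin = -5.36/hr


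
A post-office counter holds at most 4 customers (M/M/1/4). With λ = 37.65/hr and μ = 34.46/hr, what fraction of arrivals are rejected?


ρ = λ/μ = 37.65/34.46 = 1.0926
P_K = (1−ρ)ρ^K/(1−ρ^(K+1)) = (-0.09257·1.424947)/(1 − 1.556856)
= -0.131909/-0.556856 = 0.236881

Final: 0.236881


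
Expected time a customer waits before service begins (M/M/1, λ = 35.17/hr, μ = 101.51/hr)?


ρ = 35.17/101.51 = 0.3465
Wq = ρ/(μ−λ) = 0.3465/(101.51 − 35.17) = 0.3465/66.34 = 0.005223 hr

Final: 0.005223 hr


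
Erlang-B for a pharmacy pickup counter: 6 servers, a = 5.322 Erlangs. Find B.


B(c,a) = (a^c/c!) / Σ_{k=0}^{c} a^k/k!
a^6/6! = 31.558527
Σ terms (k=0..6): 1.00000 + 5.32200 + 14.16184 + 25.12311 + 33.42629 + 35.57895 + 31.55853 = 146.170720
B = 31.558527/146.170720 = 0.215902

Final: 0.215902


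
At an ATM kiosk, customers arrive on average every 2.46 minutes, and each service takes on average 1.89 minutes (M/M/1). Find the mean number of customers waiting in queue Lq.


λ = 60/2.46 = 24.3902 /hr
μ = 60/1.89 = 31.7460 /hr
ρ = λ/μ = 24.3902/31.7460 = 0.7683
Lq = ρ²/(1−ρ) = 0.5903/0.2317 = 2.5475

Final: 2.5475


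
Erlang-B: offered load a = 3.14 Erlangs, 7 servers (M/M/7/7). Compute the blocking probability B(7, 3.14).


B(c,a) = (a^c/c!) / Σ_{k=0}^{c} a^k/k!
a^7/7! = 0.597141
Σ terms (k=0..7): 1.00000 + 3.14000 + 4.92980 + 5.15986 + 4.05049 + 2.54371 + 1.33121 + 0.59714 = 22.752199
B = 0.597141/22.752199 = 0.026245

Final: 0.026245


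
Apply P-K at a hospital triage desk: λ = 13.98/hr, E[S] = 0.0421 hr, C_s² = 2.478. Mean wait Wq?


ρ = λ·E[S] = 13.98·0.0421 = 0.5886
E[S²] = E[S]²(1+C_s²) = 0.0421²·(1+2.478) = 0.006164
Wq = λ·E[S²]/(2(1−ρ)) = 13.98·0.006164/(2·0.4114) = 0.10473 hr

Final: 0.10473 hr


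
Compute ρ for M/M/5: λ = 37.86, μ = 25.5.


ρ = λ/(cμ) = 37.86/(5·25.5) = 37.86/127.50 = 0.2969

Final: 0.2969


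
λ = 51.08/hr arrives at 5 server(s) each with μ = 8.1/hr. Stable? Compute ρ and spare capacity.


Total capacity cμ = 5·8.1 = 40.50/hr
ρ = λ/(cμ) = 51.08/40.50 = 1.2612
Stable ⇔ ρ < 1: NO
Spare capacity = cμ − λ = 40.50 − 51.08 = -10.58/hr

Final: ρ = 1.2612; unstable; margin = -10.58/hr


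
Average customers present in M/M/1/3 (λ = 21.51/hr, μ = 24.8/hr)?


ρ = 21.51/24.8 = 0.8673
L = ρ[1 − (K+1)ρ^K + Kρ^(K+1)] / [(1−ρ)(1−ρ^(K+1))]
Numerator: 0.8673·(1 − 4·0.652478 + 3·0.565920) = 0.076192
Denominator: (0.1327)·(0.434080) = 0.057586
L = 0.076192/0.057586 = 1.3231

Final: 1.3231


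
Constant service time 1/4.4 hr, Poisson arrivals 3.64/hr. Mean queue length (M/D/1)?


ρ = 3.64/4.4 = 0.8273
M/D/1: Lq = ρ²/(2(1−ρ)) = 0.6844/(2·0.1727) = 1.98110

Final: 1.98110


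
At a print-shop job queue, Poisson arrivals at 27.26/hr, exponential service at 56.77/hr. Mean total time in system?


W = 1/(μ−λ) = 1/(56.77 − 27.26) = 1/29.51 = 0.03389 hr

Final: 0.03389 hr


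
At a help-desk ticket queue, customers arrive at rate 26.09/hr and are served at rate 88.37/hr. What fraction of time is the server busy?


ρ = λ/μ = 26.09/88.37 = 0.2952

Final: 0.2952


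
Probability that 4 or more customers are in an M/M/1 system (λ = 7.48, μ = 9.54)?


ρ = 7.48/9.54 = 0.7841
P(N ≥ n) = ρ^n = 0.7841^4 = 0.377931

Final: 0.377931


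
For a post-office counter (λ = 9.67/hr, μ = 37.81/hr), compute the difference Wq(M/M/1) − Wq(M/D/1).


ρ = 9.67/37.81 = 0.2558
Wq(M/M/1) = ρ/(μ−λ) = 0.2558/28.14 = 0.009089 hr
Wq(M/D/1) = ρ/(2(μ−λ)) = 0.004544 hr
Savings = 0.009089 − 0.004544 = 0.004544 hr

Final: 0.004544 hr


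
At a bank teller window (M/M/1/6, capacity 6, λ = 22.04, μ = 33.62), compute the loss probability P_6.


ρ = λ/μ = 22.04/33.62 = 0.6556
P_K = (1−ρ)ρ^K/(1−ρ^(K+1)) = (0.3444·0.079375)/(1 − 0.052035)
= 0.027340/0.947965 = 0.028840

Final: 0.028840


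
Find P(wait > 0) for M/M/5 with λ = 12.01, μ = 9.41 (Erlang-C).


a = λ/μ = 1.2763; ρ = a/5 = 0.2553
P₀ = 0.278883 (from M/M/c formula)
C(c,a) = [a^c/(c!(1−ρ))]·P₀ = [3.38662/(120·0.7447)]·0.278883
= 0.03789·0.278883 = 0.010568

Final: 0.010568


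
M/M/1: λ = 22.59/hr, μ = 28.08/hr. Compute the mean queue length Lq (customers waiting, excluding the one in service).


ρ = 22.59/28.08 = 0.8045
Lq = ρ²/(1−ρ) = 0.6472/0.1955 = 3.3103

Final: 3.3103


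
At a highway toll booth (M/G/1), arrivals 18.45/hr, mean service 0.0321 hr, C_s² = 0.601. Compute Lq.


ρ = λ·E[S] = 18.45·0.0321 = 0.5922
Lq = ρ²(1+C_s²)/(2(1−ρ)) = 0.3508·(1+0.601)/(2·0.4078)
= 0.3508·1.6010/0.8155 = 0.68860

Final: 0.68860


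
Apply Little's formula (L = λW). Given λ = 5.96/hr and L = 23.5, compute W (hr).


W = L/λ = 23.5/5.96 = 3.9430 hr

Final: 3.9430 hr


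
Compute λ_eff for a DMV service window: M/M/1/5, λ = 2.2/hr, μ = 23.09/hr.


ρ = 0.09528; P_K = (1−ρ)ρ^5/(1−ρ^6) = 0.000007104
λ_eff = λ(1 − P_K) = 2.2·(1 − 0.000007104) = 2.2·0.999993 = 2.2000 /hr

Final: 2.2000 /hr


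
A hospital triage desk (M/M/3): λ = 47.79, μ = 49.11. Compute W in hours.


a = 0.9731; ρ = 0.3244; P₀ = 0.373982
Lq = P₀·a^c·ρ/(c!(1−ρ)²) = 0.04082
Wq = Lq/λ = 0.04082/47.79 = 0.0008541 hr
W = Wq + 1/μ = 0.0008541 + 0.02036 = 0.02122 hr

Final: 0.02122 hr


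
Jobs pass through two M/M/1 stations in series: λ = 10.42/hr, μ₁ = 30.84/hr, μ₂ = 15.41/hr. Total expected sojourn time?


Each node sees arrival rate λ = 10.42/hr (tandem ⇒ throughput preserved).
W₁ = 1/(μ₁−λ) = 1/(30.84−10.42) = 0.04897 hr
W₂ = 1/(μ₂−λ) = 1/(15.41−10.42) = 0.20040 hr
W_total = W₁ + W₂ = 0.04897 + 0.20040 = 0.24937 hr

Final: 0.24937 hr


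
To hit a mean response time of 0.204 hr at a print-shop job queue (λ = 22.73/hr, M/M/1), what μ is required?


W = 1/(μ−λ) ⇒ μ − λ = 1/W = 1/0.204 = 4.9020
μ = λ + 1/W = 22.73 + 4.9020 = 27.6320 per hr

Final: 27.6320 /hr


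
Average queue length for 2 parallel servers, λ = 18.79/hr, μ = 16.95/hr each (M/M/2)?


a = λ/μ = 1.1086; ρ = a/2 = 0.5543
P₀ = 0.286772
Lq = P₀·a^c·ρ / (c!·(1−ρ)²) = 0.286772·1.22889·0.5543/(2·0.19867)
= 0.49161

Final: 0.49161


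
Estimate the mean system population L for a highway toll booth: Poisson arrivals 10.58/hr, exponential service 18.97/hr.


ρ = λ/μ = 10.58/18.97 = 0.5577
L = ρ/(1−ρ) = 0.5577/(1 − 0.5577) = 0.5577/0.4423 = 1.2610

Final: 1.2610


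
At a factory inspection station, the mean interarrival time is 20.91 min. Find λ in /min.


λ = 1/(interarrival time) in consistent units.
1 minute = 1 min, so λ = 1/20.91 = 0.04782 per minute

Final: 0.04782 /min


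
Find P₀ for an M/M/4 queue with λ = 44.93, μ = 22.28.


a = λ/μ = 44.93/22.28 = 2.0166; ρ = a/c = 0.5042
Σ_{k=0}^{3} a^k/k! (terms k=0..3) = 1.00000 + 2.01661 + 2.03335 + 1.36682 = 6.41678
Tail: a^4/(4!(1−ρ)) = 16.53807/(24·0.4958) = 1.38971
P₀ = 1/(6.41678 + 1.38971) = 1/7.80649 = 0.128098

Final: 0.128098


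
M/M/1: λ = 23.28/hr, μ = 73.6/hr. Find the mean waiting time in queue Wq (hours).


ρ = 23.28/73.6 = 0.3163
Wq = ρ/(μ−λ) = 0.3163/(73.6 − 23.28) = 0.3163/50.32 = 0.006286 hr

Final: 0.006286 hr


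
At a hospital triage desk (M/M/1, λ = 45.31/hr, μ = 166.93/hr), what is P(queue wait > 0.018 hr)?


ρ = 45.31/166.93 = 0.2714
P(Wq > t) = ρ·e^{−(μ−λ)t} = 0.2714·e^{−2.1892}
= 0.2714·0.112011 = 0.030403

Final: 0.030403


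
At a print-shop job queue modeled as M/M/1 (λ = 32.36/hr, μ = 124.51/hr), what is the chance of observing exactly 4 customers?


ρ = 32.36/124.51 = 0.2599
P_n = (1−ρ)·ρ^n = (1 − 0.2599)·0.2599^4 = 0.7401·0.004563 = 0.003377

Final: 0.003377


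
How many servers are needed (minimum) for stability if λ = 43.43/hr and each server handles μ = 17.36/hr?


Stability requires cμ > λ ⇔ c > λ/μ.
λ/μ = 43.43/17.36 = 2.5017
Minimum integer c = ⌊2.5017⌋ + 1 = 3
Check: 3·17.36 = 52.08 > 43.43, while 2·17.36 = 34.72 ≤ 43.43

Final: 3 servers


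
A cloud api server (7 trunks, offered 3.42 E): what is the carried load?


B(7,3.42) = 0.036384 (Erlang-B)
Carried load = a(1 − B) = 3.42·(1 − 0.036384) = 3.42·0.963616 = 3.2956 E

Final: 3.2956 Erlangs


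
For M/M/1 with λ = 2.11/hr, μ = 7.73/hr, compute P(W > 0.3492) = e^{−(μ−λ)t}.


W ~ Exponential(μ−λ) for M/M/1.
μ − λ = 7.73 − 2.11 = 5.6200
P(W > t) = e^{−(μ−λ)t} = e^{−1.9625} = 0.140506

Final: 0.140506


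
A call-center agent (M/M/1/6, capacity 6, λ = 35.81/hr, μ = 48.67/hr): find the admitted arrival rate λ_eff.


ρ = 0.7358; P_K = (1−ρ)ρ^6/(1−ρ^7) = 0.047462
λ_eff = λ(1 − P_K) = 35.81·(1 − 0.047462) = 35.81·0.952538 = 34.1104 /hr

Final: 34.1104 /hr


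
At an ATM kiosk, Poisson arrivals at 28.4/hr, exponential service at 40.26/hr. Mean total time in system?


W = 1/(μ−λ) = 1/(40.26 − 28.4) = 1/11.86 = 0.08432 hr

Final: 0.08432 hr


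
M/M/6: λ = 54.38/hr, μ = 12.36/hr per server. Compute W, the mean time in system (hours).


a = 4.3997; ρ = 0.7333; P₀ = 0.010374
Lq = P₀·a^c·ρ/(c!(1−ρ)²) = 1.07723
Wq = Lq/λ = 1.07723/54.38 = 0.01981 hr
W = Wq + 1/μ = 0.01981 + 0.08091 = 0.10072 hr

Final: 0.10072 hr


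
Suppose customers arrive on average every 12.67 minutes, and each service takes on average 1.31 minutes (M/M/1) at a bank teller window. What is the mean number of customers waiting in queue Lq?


λ = 60/12.67 = 4.7356 /hr
μ = 60/1.31 = 45.8015 /hr
ρ = λ/μ = 4.7356/45.8015 = 0.1034
Lq = ρ²/(1−ρ) = 0.01069/0.8966 = 0.01192

Final: 0.01192


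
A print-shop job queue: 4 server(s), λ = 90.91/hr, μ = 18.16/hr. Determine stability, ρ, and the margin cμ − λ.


Total capacity cμ = 4·18.16 = 72.64/hr
ρ = λ/(cμ) = 90.91/72.64 = 1.2515
Stable ⇔ ρ < 1: NO
Spare capacity = cμ − λ = 72.64 − 90.91 = -18.27/hr

Final: ρ = 1.2515; unstable; margin = -18.27/hr


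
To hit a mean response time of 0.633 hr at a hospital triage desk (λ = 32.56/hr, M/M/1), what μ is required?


W = 1/(μ−λ) ⇒ μ − λ = 1/W = 1/0.633 = 1.5798
μ = λ + 1/W = 32.56 + 1.5798 = 34.1398 per hr

Final: 34.1398 /hr


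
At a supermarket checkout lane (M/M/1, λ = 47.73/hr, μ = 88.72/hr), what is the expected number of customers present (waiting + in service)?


ρ = λ/μ = 47.73/88.72 = 0.5380
L = ρ/(1−ρ) = 0.5380/(1 − 0.5380) = 0.5380/0.4620 = 1.1644

Final: 1.1644


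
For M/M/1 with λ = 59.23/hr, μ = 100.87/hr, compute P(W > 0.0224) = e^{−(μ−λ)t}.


W ~ Exponential(μ−λ) for M/M/1.
μ − λ = 100.87 − 59.23 = 41.6400
P(W > t) = e^{−(μ−λ)t} = e^{−0.9327} = 0.393476

Final: 0.393476


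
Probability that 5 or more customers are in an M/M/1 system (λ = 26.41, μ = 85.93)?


ρ = 26.41/85.93 = 0.3073
P(N ≥ n) = ρ^n = 0.3073^5 = 0.002742

Final: 0.002742


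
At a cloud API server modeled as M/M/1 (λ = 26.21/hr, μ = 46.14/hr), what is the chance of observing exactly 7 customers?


ρ = 26.21/46.14 = 0.5681
P_n = (1−ρ)·ρ^n = (1 − 0.5681)·0.5681^7 = 0.4319·0.019086 = 0.008244

Final: 0.008244


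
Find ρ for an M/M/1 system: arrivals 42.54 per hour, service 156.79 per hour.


ρ = λ/μ = 42.54/156.79 = 0.2713

Final: 0.2713


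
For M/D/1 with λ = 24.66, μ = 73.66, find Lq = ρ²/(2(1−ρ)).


ρ = 24.66/73.66 = 0.3348
M/D/1: Lq = ρ²/(2(1−ρ)) = 0.1121/(2·0.6652) = 0.08424

Final: 0.08424


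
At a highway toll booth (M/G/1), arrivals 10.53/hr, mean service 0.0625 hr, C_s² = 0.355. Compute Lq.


ρ = λ·E[S] = 10.53·0.0625 = 0.6581
Lq = ρ²(1+C_s²)/(2(1−ρ)) = 0.4331·(1+0.355)/(2·0.3419)
= 0.4331·1.3550/0.6838 = 0.85834

Final: 0.85834


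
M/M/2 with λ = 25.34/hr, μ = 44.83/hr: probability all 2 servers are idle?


a = λ/μ = 25.34/44.83 = 0.5652; ρ = a/c = 0.2826
Σ_{k=0}^{1} a^k/k! (terms k=0..1) = 1.00000 + 0.56525 = 1.56525
Tail: a^2/(2!(1−ρ)) = 0.31950/(2·0.7174) = 0.22269
P₀ = 1/(1.56525 + 0.22269) = 1/1.78794 = 0.559304

Final: 0.559304


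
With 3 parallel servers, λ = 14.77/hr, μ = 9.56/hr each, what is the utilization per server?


ρ = λ/(cμ) = 14.77/(3·9.56) = 14.77/28.68 = 0.5150

Final: 0.5150


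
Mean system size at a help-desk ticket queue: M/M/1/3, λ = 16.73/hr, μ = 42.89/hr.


ρ = 16.73/42.89 = 0.3901
L = ρ[1 − (K+1)ρ^K + Kρ^(K+1)] / [(1−ρ)(1−ρ^(K+1))]
Numerator: 0.3901·(1 − 4·0.059350 + 3·0.023150) = 0.324557
Denominator: (0.6099)·(0.976850) = 0.595812
L = 0.324557/0.595812 = 0.5447

Final: 0.5447


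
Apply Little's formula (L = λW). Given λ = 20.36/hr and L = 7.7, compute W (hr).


W = L/λ = 7.7/20.36 = 0.3782 hr

Final: 0.3782 hr


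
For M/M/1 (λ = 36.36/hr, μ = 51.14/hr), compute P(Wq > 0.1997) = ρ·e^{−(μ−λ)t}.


ρ = 36.36/51.14 = 0.7110
P(Wq > t) = ρ·e^{−(μ−λ)t} = 0.7110·e^{−2.9516}
= 0.7110·0.052258 = 0.037155

Final: 0.037155


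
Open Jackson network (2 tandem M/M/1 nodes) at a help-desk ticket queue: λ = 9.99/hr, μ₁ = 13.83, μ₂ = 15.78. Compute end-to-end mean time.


Each node sees arrival rate λ = 9.99/hr (tandem ⇒ throughput preserved).
W₁ = 1/(μ₁−λ) = 1/(13.83−9.99) = 0.26042 hr
W₂ = 1/(μ₂−λ) = 1/(15.78−9.99) = 0.17271 hr
W_total = W₁ + W₂ = 0.26042 + 0.17271 = 0.43313 hr

Final: 0.43313 hr


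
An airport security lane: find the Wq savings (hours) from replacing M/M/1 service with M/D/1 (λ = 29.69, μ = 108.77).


ρ = 29.69/108.77 = 0.2730
Wq(M/M/1) = ρ/(μ−λ) = 0.2730/79.08 = 0.003452 hr
Wq(M/D/1) = ρ/(2(μ−λ)) = 0.001726 hr
Savings = 0.003452 − 0.001726 = 0.001726 hr

Final: 0.001726 hr


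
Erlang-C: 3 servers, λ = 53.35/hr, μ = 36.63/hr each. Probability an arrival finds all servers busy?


a = λ/μ = 1.4565; ρ = a/3 = 0.4855
P₀ = 0.221343 (from M/M/c formula)
C(c,a) = [a^c/(c!(1−ρ))]·P₀ = [3.08953/(6·0.5145)]·0.221343
= 1.00079·0.221343 = 0.221518

Final: 0.221518


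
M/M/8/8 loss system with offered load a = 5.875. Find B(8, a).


B(c,a) = (a^c/c!) / Σ_{k=0}^{c} a^k/k!
a^8/8! = 35.199982
Σ terms (k=0..8): 1.00000 + 5.87500 + 17.25781 + 33.79655 + 49.63868 + 58.32545 + 57.11034 + 47.93189 + 35.19998 = 306.135706
B = 35.199982/306.135706 = 0.114982

Final: 0.114982


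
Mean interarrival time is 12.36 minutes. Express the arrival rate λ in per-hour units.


λ = 1/(interarrival time) in consistent units.
1 hour = 60 min, so λ = 60/12.36 = 4.8544 per hour

Final: 4.8544 /hr


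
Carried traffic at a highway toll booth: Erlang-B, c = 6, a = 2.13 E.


B(6,2.13) = 0.015511 (Erlang-B)
Carried load = a(1 − B) = 2.13·(1 − 0.015511) = 2.13·0.984489 = 2.0970 E

Final: 2.0970 Erlangs


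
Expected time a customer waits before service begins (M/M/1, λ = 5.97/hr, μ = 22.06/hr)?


ρ = 5.97/22.06 = 0.2706
Wq = ρ/(μ−λ) = 0.2706/(22.06 − 5.97) = 0.2706/16.09 = 0.01682 hr

Final: 0.01682 hr


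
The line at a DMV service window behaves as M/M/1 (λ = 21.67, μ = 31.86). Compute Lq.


ρ = 21.67/31.86 = 0.6802
Lq = ρ²/(1−ρ) = 0.4626/0.3198 = 1.4464

Final: 1.4464


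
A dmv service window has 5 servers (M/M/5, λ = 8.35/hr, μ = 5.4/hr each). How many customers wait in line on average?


a = λ/μ = 1.5463; ρ = a/5 = 0.3093
P₀ = 0.212636
Lq = P₀·a^c·ρ / (c!·(1−ρ)²) = 0.212636·8.84023·0.3093/(120·0.47712)
= 0.01015

Final: 0.01015


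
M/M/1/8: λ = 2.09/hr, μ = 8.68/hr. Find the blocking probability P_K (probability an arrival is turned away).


ρ = λ/μ = 2.09/8.68 = 0.2408
P_K = (1−ρ)ρ^K/(1−ρ^(K+1)) = (0.7592·0.00001130)/(1 − 0.000002720)
= 0.000008578/0.999997 = 0.000008578

Final: 0.000008578


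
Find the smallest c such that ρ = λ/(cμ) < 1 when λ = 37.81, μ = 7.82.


Stability requires cμ > λ ⇔ c > λ/μ.
λ/μ = 37.81/7.82 = 4.8350
Minimum integer c = ⌊4.8350⌋ + 1 = 5
Check: 5·7.82 = 39.10 > 37.81, while 4·7.82 = 31.28 ≤ 37.81

Final: 5 servers


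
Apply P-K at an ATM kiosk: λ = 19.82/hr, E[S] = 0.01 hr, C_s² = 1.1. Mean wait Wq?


ρ = λ·E[S] = 19.82·0.01 = 0.1982
E[S²] = E[S]²(1+C_s²) = 0.01²·(1+1.1) = 0.0002100
Wq = λ·E[S²]/(2(1−ρ)) = 19.82·0.0002100/(2·0.8018) = 0.002596 hr

Final: 0.002596 hr


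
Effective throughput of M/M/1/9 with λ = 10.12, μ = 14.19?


ρ = 0.7132; P_K = (1−ρ)ρ^9/(1−ρ^10) = 0.014172
λ_eff = λ(1 − P_K) = 10.12·(1 − 0.014172) = 10.12·0.985828 = 9.9766 /hr

Final: 9.9766 /hr


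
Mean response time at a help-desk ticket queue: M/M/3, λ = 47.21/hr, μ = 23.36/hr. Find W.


a = 2.0210; ρ = 0.6737; P₀ = 0.107773
Lq = P₀·a^c·ρ/(c!(1−ρ)²) = 0.93786
Wq = Lq/λ = 0.93786/47.21 = 0.01987 hr
W = Wq + 1/μ = 0.01987 + 0.04281 = 0.06267 hr

Final: 0.06267 hr


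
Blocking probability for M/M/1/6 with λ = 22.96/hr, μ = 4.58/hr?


ρ = λ/μ = 22.96/4.58 = 5.0131
P_K = (1−ρ)ρ^K/(1−ρ^(K+1)) = (-4.0131·15872.247771)/(1 − 79569.172230)
= -63696.924459/-79568.172230 = 0.800533

Final: 0.800533


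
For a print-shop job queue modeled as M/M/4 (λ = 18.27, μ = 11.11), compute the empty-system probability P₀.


a = λ/μ = 18.27/11.11 = 1.6445; ρ = a/c = 0.4111
Σ_{k=0}^{3} a^k/k! (terms k=0..3) = 1.00000 + 1.64446 + 1.35213 + 0.74118 = 4.73777
Tail: a^4/(4!(1−ρ)) = 7.31304/(24·0.5889) = 0.51744
P₀ = 1/(4.73777 + 0.51744) = 1/5.25521 = 0.190287

Final: 0.190287


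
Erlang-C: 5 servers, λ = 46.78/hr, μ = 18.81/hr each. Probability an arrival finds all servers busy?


a = λ/μ = 2.4870; ρ = a/5 = 0.4974
P₀ = 0.081205 (from M/M/c formula)
C(c,a) = [a^c/(c!(1−ρ))]·P₀ = [95.13868/(120·0.5026)]·0.081205
= 1.57743·0.081205 = 0.128095

Final: 0.128095


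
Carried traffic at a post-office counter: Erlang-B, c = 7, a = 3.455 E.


B(7,3.455) = 0.037777 (Erlang-B)
Carried load = a(1 − B) = 3.455·(1 − 0.037777) = 3.455·0.962223 = 3.3245 E

Final: 3.3245 Erlangs


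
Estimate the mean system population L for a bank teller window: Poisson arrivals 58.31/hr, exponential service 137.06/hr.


ρ = λ/μ = 58.31/137.06 = 0.4254
L = ρ/(1−ρ) = 0.4254/(1 − 0.4254) = 0.4254/0.5746 = 0.7404

Final: 0.7404


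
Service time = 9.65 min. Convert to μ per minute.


μ = 1/(service time) in consistent units.
1 minute = 1 min, so μ = 1/9.65 = 0.1036 per minute

Final: 0.1036 /min


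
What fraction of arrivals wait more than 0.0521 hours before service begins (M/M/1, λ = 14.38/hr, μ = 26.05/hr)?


ρ = 14.38/26.05 = 0.5520
P(Wq > t) = ρ·e^{−(μ−λ)t} = 0.5520·e^{−0.6080}
= 0.5520·0.544435 = 0.300536

Final: 0.300536


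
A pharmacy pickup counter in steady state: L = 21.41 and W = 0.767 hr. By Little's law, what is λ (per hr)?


λ = L/W = 21.41/0.767 = 27.9140 /hr

Final: 27.9140 /hr


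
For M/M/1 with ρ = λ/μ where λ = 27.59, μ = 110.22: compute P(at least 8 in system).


ρ = 27.59/110.22 = 0.2503
P(N ≥ n) = ρ^n = 0.2503^8 = 0.00001541

Final: 0.00001541


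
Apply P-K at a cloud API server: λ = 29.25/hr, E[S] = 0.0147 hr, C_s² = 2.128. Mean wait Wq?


ρ = λ·E[S] = 29.25·0.0147 = 0.4300
E[S²] = E[S]²(1+C_s²) = 0.0147²·(1+2.128) = 0.0006759
Wq = λ·E[S²]/(2(1−ρ)) = 29.25·0.0006759/(2·0.5700) = 0.01734 hr

Final: 0.01734 hr


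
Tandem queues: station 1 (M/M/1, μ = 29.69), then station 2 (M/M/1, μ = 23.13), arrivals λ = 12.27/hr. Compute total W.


Each node sees arrival rate λ = 12.27/hr (tandem ⇒ throughput preserved).
W₁ = 1/(μ₁−λ) = 1/(29.69−12.27) = 0.05741 hr
W₂ = 1/(μ₂−λ) = 1/(23.13−12.27) = 0.09208 hr
W_total = W₁ + W₂ = 0.05741 + 0.09208 = 0.14949 hr

Final: 0.14949 hr


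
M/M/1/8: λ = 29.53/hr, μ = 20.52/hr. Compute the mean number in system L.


ρ = 29.53/20.52 = 1.4391
L = ρ[1 − (K+1)ρ^K + Kρ^(K+1)] / [(1−ρ)(1−ρ^(K+1))]
Numerator: 1.4391·(1 − 9·18.394531 + 8·26.471272) = 67.952670
Denominator: (-0.4391)·(-25.471272) = 11.184024
L = 67.952670/11.184024 = 6.0759

Final: 6.0759


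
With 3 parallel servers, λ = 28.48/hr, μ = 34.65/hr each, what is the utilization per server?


ρ = λ/(cμ) = 28.48/(3·34.65) = 28.48/103.95 = 0.2740

Final: 0.2740


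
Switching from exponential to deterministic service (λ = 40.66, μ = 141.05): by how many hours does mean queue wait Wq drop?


ρ = 40.66/141.05 = 0.2883
Wq(M/M/1) = ρ/(μ−λ) = 0.2883/100.39 = 0.002871 hr
Wq(M/D/1) = ρ/(2(μ−λ)) = 0.001436 hr
Savings = 0.002871 − 0.001436 = 0.001436 hr

Final: 0.001436 hr


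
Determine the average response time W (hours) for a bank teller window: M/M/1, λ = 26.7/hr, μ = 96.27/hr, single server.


W = 1/(μ−λ) = 1/(96.27 − 26.7) = 1/69.57 = 0.01437 hr

Final: 0.01437 hr


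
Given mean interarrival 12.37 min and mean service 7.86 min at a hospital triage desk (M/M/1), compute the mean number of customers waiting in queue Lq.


λ = 60/12.37 = 4.8504 /hr
μ = 60/7.86 = 7.6336 /hr
ρ = λ/μ = 4.8504/7.6336 = 0.6354
Lq = ρ²/(1−ρ) = 0.4037/0.3646 = 1.1074

Final: 1.1074


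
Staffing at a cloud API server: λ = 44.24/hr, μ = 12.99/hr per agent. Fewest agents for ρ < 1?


Stability requires cμ > λ ⇔ c > λ/μ.
λ/μ = 44.24/12.99 = 3.4057
Minimum integer c = ⌊3.4057⌋ + 1 = 4
Check: 4·12.99 = 51.96 > 44.24, while 3·12.99 = 38.97 ≤ 44.24

Final: 4 servers


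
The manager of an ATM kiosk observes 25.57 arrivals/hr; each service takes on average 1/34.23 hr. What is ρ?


ρ = λ/μ = 25.57/34.23 = 0.7470

Final: 0.7470


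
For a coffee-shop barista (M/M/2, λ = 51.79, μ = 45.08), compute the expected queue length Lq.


a = λ/μ = 1.1488; ρ = a/2 = 0.5744
P₀ = 0.270306
Lq = P₀·a^c·ρ / (c!·(1−ρ)²) = 0.270306·1.31985·0.5744/(2·0.18112)
= 0.56575

Final: 0.56575


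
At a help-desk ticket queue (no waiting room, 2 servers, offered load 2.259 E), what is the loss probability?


B(c,a) = (a^c/c!) / Σ_{k=0}^{c} a^k/k!
a^2/2! = 2.551540
Σ terms (k=0..2): 1.00000 + 2.25900 + 2.55154 = 5.810541
B = 2.551540/5.810541 = 0.439123

Final: 0.439123


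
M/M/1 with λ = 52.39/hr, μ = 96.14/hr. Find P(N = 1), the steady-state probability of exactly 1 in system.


ρ = 52.39/96.14 = 0.5449
P_n = (1−ρ)·ρ^n = (1 − 0.5449)·0.5449^1 = 0.4551·0.544934 = 0.247981

Final: 0.247981


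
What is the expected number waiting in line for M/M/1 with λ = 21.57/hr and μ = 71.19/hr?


ρ = 21.57/71.19 = 0.3030
Lq = ρ²/(1−ρ) = 0.09180/0.6970 = 0.1317

Final: 0.1317


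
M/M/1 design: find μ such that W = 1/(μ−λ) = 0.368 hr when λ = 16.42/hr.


W = 1/(μ−λ) ⇒ μ − λ = 1/W = 1/0.368 = 2.7174
μ = λ + 1/W = 16.42 + 2.7174 = 19.1374 per hr

Final: 19.1374 /hr


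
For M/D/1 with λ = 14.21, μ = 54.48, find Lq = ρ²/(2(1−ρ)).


ρ = 14.21/54.48 = 0.2608
M/D/1: Lq = ρ²/(2(1−ρ)) = 0.06803/(2·0.7392) = 0.04602

Final: 0.04602


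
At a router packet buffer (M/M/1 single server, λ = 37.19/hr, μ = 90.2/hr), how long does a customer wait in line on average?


ρ = 37.19/90.2 = 0.4123
Wq = ρ/(μ−λ) = 0.4123/(90.2 − 37.19) = 0.4123/53.01 = 0.007778 hr

Final: 0.007778 hr


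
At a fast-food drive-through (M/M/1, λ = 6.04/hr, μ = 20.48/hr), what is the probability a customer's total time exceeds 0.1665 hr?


W ~ Exponential(μ−λ) for M/M/1.
μ − λ = 20.48 − 6.04 = 14.4400
P(W > t) = e^{−(μ−λ)t} = e^{−2.4043} = 0.090332

Final: 0.090332


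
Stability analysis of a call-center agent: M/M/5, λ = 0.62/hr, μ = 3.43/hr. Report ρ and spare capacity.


Total capacity cμ = 5·3.43 = 17.15/hr
ρ = λ/(cμ) = 0.62/17.15 = 0.03615
Stable ⇔ ρ < 1: YES
Spare capacity = cμ − λ = 17.15 − 0.62 = 16.53/hr

Final: ρ = 0.03615; stable; margin = 16.53/hr


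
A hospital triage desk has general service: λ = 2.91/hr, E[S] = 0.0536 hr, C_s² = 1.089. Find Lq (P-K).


ρ = λ·E[S] = 2.91·0.0536 = 0.1560
Lq = ρ²(1+C_s²)/(2(1−ρ)) = 0.02433·(1+1.089)/(2·0.8440)
= 0.02433·2.0890/1.6880 = 0.03011

Final: 0.03011


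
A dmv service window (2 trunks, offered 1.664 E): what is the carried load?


B(2,1.664) = 0.341970 (Erlang-B)
Carried load = a(1 − B) = 1.664·(1 − 0.341970) = 1.664·0.658030 = 1.0950 E

Final: 1.0950 Erlangs


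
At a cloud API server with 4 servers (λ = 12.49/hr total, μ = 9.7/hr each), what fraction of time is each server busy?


ρ = λ/(cμ) = 12.49/(4·9.7) = 12.49/38.80 = 0.3219

Final: 0.3219


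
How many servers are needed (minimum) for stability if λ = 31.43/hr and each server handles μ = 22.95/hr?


Stability requires cμ > λ ⇔ c > λ/μ.
λ/μ = 31.43/22.95 = 1.3695
Minimum integer c = ⌊1.3695⌋ + 1 = 2
Check: 2·22.95 = 45.90 > 31.43, while 1·22.95 = 22.95 ≤ 31.43

Final: 2 servers


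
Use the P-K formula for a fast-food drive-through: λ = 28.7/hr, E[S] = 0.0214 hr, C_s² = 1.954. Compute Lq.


ρ = λ·E[S] = 28.7·0.0214 = 0.6142
Lq = ρ²(1+C_s²)/(2(1−ρ)) = 0.3772·(1+1.954)/(2·0.3858)
= 0.3772·2.9540/0.7716 = 1.44407

Final: 1.44407


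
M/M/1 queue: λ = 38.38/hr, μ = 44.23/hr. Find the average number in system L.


ρ = λ/μ = 38.38/44.23 = 0.8677
L = ρ/(1−ρ) = 0.8677/(1 − 0.8677) = 0.8677/0.1323 = 6.5607

Final: 6.5607


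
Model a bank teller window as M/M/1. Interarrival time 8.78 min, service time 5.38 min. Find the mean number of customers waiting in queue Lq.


λ = 60/8.78 = 6.8337 /hr
μ = 60/5.38 = 11.1524 /hr
ρ = λ/μ = 6.8337/11.1524 = 0.6128
Lq = ρ²/(1−ρ) = 0.3755/0.3872 = 0.9696

Final: 0.9696


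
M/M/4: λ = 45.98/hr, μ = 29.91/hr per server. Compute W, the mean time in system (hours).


a = 1.5373; ρ = 0.3843; P₀ = 0.212660
Lq = P₀·a^c·ρ/(c!(1−ρ)²) = 0.05017
Wq = Lq/λ = 0.05017/45.98 = 0.001091 hr
W = Wq + 1/μ = 0.001091 + 0.03343 = 0.03452 hr

Final: 0.03452 hr


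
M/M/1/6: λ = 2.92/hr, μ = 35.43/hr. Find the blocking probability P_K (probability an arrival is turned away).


ρ = λ/μ = 2.92/35.43 = 0.08242
P_K = (1−ρ)ρ^K/(1−ρ^(K+1)) = (0.9176·0.0000003134)/(1 − 0.00000002583)
= 0.0000002876/1.000000 = 0.0000002876

Final: 0.0000002876


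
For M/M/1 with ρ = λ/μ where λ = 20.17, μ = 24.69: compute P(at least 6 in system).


ρ = 20.17/24.69 = 0.8169
P(N ≥ n) = ρ^n = 0.8169^6 = 0.297241

Final: 0.297241


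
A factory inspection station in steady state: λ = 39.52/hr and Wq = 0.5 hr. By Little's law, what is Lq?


Lq = λWq = 39.52·0.5 = 19.7600

Final: 19.7600


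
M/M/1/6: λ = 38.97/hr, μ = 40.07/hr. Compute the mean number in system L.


ρ = 38.97/40.07 = 0.9725
L = ρ[1 − (K+1)ρ^K + Kρ^(K+1)] / [(1−ρ)(1−ρ^(K+1))]
Numerator: 0.9725·(1 − 7·0.846187 + 6·0.822958) = 0.014040
Denominator: (0.02745)·(0.177042) = 0.004860
L = 0.014040/0.004860 = 2.8887

Final: 2.8887


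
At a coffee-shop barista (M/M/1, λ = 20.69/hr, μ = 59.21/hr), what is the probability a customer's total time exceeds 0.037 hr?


W ~ Exponential(μ−λ) for M/M/1.
μ − λ = 59.21 − 20.69 = 38.5200
P(W > t) = e^{−(μ−λ)t} = e^{−1.4252} = 0.240451

Final: 0.240451


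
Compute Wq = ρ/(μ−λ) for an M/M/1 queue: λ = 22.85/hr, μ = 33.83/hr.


ρ = 22.85/33.83 = 0.6754
Wq = ρ/(μ−λ) = 0.6754/(33.83 − 22.85) = 0.6754/10.98 = 0.06152 hr

Final: 0.06152 hr


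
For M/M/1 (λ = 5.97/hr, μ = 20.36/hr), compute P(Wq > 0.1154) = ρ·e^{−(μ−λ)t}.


ρ = 5.97/20.36 = 0.2932
P(Wq > t) = ρ·e^{−(μ−λ)t} = 0.2932·e^{−1.6606}
= 0.2932·0.190024 = 0.055719

Final: 0.055719


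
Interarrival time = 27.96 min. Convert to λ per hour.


λ = 1/(interarrival time) in consistent units.
1 hour = 60 min, so λ = 60/27.96 = 2.1459 per hour

Final: 2.1459 /hr


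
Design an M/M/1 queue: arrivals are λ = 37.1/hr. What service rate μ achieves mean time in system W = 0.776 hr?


W = 1/(μ−λ) ⇒ μ − λ = 1/W = 1/0.776 = 1.2887
μ = λ + 1/W = 37.1 + 1.2887 = 38.3887 per hr

Final: 38.3887 /hr


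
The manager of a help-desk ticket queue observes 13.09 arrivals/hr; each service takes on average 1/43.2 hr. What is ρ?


ρ = λ/μ = 13.09/43.2 = 0.3030

Final: 0.3030


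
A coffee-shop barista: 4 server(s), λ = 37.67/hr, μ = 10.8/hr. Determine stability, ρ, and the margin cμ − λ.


Total capacity cμ = 4·10.8 = 43.20/hr
ρ = λ/(cμ) = 37.67/43.20 = 0.8720
Stable ⇔ ρ < 1: YES
Spare capacity = cμ − λ = 43.20 − 37.67 = 5.53/hr

Final: ρ = 0.8720; stable; margin = 5.53/hr


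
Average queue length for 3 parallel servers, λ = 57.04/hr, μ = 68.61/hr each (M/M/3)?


a = λ/μ = 0.8314; ρ = a/3 = 0.2771
P₀ = 0.433007
Lq = P₀·a^c·ρ / (c!·(1−ρ)²) = 0.433007·0.57461·0.2771/(6·0.52255)
= 0.02199

Final: 0.02199


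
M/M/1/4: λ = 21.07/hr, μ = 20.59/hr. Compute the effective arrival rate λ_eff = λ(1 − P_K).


ρ = 1.0233; P_K = (1−ρ)ρ^4/(1−ρ^5) = 0.209322
λ_eff = λ(1 − P_K) = 21.07·(1 − 0.209322) = 21.07·0.790678 = 16.6596 /hr

Final: 16.6596 /hr


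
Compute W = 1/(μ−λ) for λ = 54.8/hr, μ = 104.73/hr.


W = 1/(μ−λ) = 1/(104.73 − 54.8) = 1/49.93 = 0.02003 hr

Final: 0.02003 hr


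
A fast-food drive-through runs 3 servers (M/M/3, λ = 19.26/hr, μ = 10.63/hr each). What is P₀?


a = λ/μ = 19.26/10.63 = 1.8119; ρ = a/c = 0.6040
Σ_{k=0}^{2} a^k/k! (terms k=0..2) = 1.00000 + 1.81185 + 1.64141 = 4.45326
Tail: a^3/(3!(1−ρ)) = 5.94797/(6·0.3960) = 2.50305
P₀ = 1/(4.45326 + 2.50305) = 1/6.95631 = 0.143754

Final: 0.143754


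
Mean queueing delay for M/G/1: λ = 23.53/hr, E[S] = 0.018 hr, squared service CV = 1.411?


ρ = λ·E[S] = 23.53·0.018 = 0.4235
E[S²] = E[S]²(1+C_s²) = 0.018²·(1+1.411) = 0.0007812
Wq = λ·E[S²]/(2(1−ρ)) = 23.53·0.0007812/(2·0.5765) = 0.01594 hr

Final: 0.01594 hr


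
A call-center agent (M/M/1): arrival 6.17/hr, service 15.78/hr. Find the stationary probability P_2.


ρ = 6.17/15.78 = 0.3910
P_n = (1−ρ)·ρ^n = (1 − 0.3910)·0.3910^2 = 0.6090·0.152882 = 0.093105

Final: 0.093105


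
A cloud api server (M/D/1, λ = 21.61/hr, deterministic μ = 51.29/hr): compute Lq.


ρ = 21.61/51.29 = 0.4213
M/D/1: Lq = ρ²/(2(1−ρ)) = 0.1775/(2·0.5787) = 0.15339

Final: 0.15339


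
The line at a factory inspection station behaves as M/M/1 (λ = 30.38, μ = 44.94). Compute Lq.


ρ = 30.38/44.94 = 0.6760
Lq = ρ²/(1−ρ) = 0.4570/0.3240 = 1.4105

Final: 1.4105


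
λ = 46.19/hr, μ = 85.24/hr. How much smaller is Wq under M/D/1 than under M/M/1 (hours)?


ρ = 46.19/85.24 = 0.5419
Wq(M/M/1) = ρ/(μ−λ) = 0.5419/39.05 = 0.01388 hr
Wq(M/D/1) = ρ/(2(μ−λ)) = 0.006938 hr
Savings = 0.01388 − 0.006938 = 0.006938 hr

Final: 0.006938 hr


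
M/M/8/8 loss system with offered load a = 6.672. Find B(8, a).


B(c,a) = (a^c/c!) / Σ_{k=0}^{c} a^k/k!
a^8/8! = 97.393008
Σ terms (k=0..8): 1.00000 + 6.67200 + 22.25779 + 49.50133 + 82.56822 + 110.17903 + 122.51908 + 116.77819 + 97.39301 = 608.868643
B = 97.393008/608.868643 = 0.159957

Final: 0.159957


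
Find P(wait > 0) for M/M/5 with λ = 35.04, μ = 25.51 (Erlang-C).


a = λ/μ = 1.3736; ρ = a/5 = 0.2747
P₀ = 0.252949 (from M/M/c formula)
C(c,a) = [a^c/(c!(1−ρ))]·P₀ = [4.88954/(120·0.7253)]·0.252949
= 0.05618·0.252949 = 0.014211

Final: 0.014211


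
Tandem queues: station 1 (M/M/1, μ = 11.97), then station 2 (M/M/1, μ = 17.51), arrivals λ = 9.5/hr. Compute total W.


Each node sees arrival rate λ = 9.5/hr (tandem ⇒ throughput preserved).
W₁ = 1/(μ₁−λ) = 1/(11.97−9.5) = 0.40486 hr
W₂ = 1/(μ₂−λ) = 1/(17.51−9.5) = 0.12484 hr
W_total = W₁ + W₂ = 0.40486 + 0.12484 = 0.52970 hr

Final: 0.52970 hr


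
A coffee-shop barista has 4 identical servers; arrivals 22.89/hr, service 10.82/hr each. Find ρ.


ρ = λ/(cμ) = 22.89/(4·10.82) = 22.89/43.28 = 0.5289

Final: 0.5289


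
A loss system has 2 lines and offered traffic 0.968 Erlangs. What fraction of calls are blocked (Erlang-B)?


B(c,a) = (a^c/c!) / Σ_{k=0}^{c} a^k/k!
a^2/2! = 0.468512
Σ terms (k=0..2): 1.00000 + 0.96800 + 0.46851 = 2.436512
B = 0.468512/2.436512 = 0.192288

Final: 0.192288


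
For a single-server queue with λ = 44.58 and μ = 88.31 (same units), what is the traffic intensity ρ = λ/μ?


ρ = λ/μ = 44.58/88.31 = 0.5048

Final: 0.5048


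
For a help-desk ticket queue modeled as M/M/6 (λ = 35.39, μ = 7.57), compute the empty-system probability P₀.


a = λ/μ = 35.39/7.57 = 4.6750; ρ = a/c = 0.7792
Σ_{k=0}^{5} a^k/k! (terms k=0..5) = 1.00000 + 4.67503 + 10.92797 + 17.02954 + 19.90341 + 18.60982 = 72.14577
Tail: a^6/(6!(1−ρ)) = 10440.18270/(720·0.2208) = 65.66316
P₀ = 1/(72.14577 + 65.66316) = 1/137.80893 = 0.007256

Final: 0.007256


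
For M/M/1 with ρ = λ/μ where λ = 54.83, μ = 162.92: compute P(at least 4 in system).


ρ = 54.83/162.92 = 0.3365
P(N ≥ n) = ρ^n = 0.3365^4 = 0.012828

Final: 0.012828


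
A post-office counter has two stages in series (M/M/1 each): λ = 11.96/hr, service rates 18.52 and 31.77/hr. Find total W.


Each node sees arrival rate λ = 11.96/hr (tandem ⇒ throughput preserved).
W₁ = 1/(μ₁−λ) = 1/(18.52−11.96) = 0.15244 hr
W₂ = 1/(μ₂−λ) = 1/(31.77−11.96) = 0.05048 hr
W_total = W₁ + W₂ = 0.15244 + 0.05048 = 0.20292 hr

Final: 0.20292 hr


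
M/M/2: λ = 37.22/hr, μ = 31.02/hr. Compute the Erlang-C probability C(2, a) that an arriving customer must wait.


a = λ/μ = 1.1999; ρ = a/2 = 0.5999
P₀ = 0.250050 (from M/M/c formula)
C(c,a) = [a^c/(c!(1−ρ))]·P₀ = [1.43969/(2·0.4001)]·0.250050
= 1.79932·0.250050 = 0.449921

Final: 0.449921


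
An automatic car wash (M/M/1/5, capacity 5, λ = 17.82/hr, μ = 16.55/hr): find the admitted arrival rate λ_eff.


ρ = 1.0767; P_K = (1−ρ)ρ^5/(1−ρ^6) = 0.198915
λ_eff = λ(1 − P_K) = 17.82·(1 − 0.198915) = 17.82·0.801085 = 14.2753 /hr

Final: 14.2753 /hr


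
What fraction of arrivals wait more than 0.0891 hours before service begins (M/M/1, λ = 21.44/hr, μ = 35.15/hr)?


ρ = 21.44/35.15 = 0.6100
P(Wq > t) = ρ·e^{−(μ−λ)t} = 0.6100·e^{−1.2216}
= 0.6100·0.294770 = 0.179797

Final: 0.179797


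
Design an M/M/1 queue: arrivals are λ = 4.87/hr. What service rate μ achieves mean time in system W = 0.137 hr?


W = 1/(μ−λ) ⇒ μ − λ = 1/W = 1/0.137 = 7.2993
μ = λ + 1/W = 4.87 + 7.2993 = 12.1693 per hr

Final: 12.1693 /hr


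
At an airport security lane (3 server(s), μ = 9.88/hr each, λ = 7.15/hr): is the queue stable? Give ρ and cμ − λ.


Total capacity cμ = 3·9.88 = 29.64/hr
ρ = λ/(cμ) = 7.15/29.64 = 0.2412
Stable ⇔ ρ < 1: YES
Spare capacity = cμ − λ = 29.64 − 7.15 = 22.49/hr

Final: ρ = 0.2412; stable; margin = 22.49/hr


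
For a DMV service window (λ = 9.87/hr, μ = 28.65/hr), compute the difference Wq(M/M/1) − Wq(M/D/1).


ρ = 9.87/28.65 = 0.3445
Wq(M/M/1) = ρ/(μ−λ) = 0.3445/18.78 = 0.01834 hr
Wq(M/D/1) = ρ/(2(μ−λ)) = 0.009172 hr
Savings = 0.01834 − 0.009172 = 0.009172 hr

Final: 0.009172 hr
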